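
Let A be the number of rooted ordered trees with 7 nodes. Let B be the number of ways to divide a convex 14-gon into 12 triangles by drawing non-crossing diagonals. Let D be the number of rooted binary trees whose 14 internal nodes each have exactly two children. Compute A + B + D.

2882584

A rooted plane tree on 7 nodes has 6 edges, and such trees are counted by C_6. So A = C_6 = 132.
The number of triangulations of a 14-gon is the Catalan number C_12 (index = sides − 2). So B = C_12 = 208012.
The number of full binary trees on 14 internal nodes is the Catalan number C_14. So D = C_14 = 2674440.
A + B + D = 132 + 208012 + 2674440 = 2882584.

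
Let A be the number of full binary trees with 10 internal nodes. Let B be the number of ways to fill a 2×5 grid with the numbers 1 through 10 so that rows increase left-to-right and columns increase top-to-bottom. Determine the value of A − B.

Full binary trees with n internal nodes are counted by C_n; here n = 10. So A = C_10 = 16796.
By the hook-length formula (or a Dyck-path bijection), SYT of shape 2×5 number C_5. So B = C_5 = 42.
A − B = 16796 − 42 = 16754.

16754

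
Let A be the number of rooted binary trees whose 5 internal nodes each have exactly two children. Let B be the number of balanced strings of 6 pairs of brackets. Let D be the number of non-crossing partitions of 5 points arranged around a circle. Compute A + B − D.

132

The number of full binary trees on 5 internal nodes is the Catalan number C_5. So A = C_5 = 42.
A balanced arrangement of 6 bracket pairs is a Dyck word of semilength 6, so the count is C_6. So B = C_6 = 132.
The non-crossing partitions of [5] form a lattice of size C_5. So D = C_5 = 42.
A + B − D = 42 + 132 − 42 = 132.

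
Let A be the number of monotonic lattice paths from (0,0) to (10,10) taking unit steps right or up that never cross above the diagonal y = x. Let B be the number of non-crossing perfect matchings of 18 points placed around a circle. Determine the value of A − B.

11934

Sub-diagonal monotone paths from (0,0) to (10,10) biject with Dyck paths of semilength 10, giving C_10. So A = C_10 = 16796.
Non-crossing perfect matchings of 2n points on a circle are counted by C_n; with 18 points, n = 9. So B = C_9 = 4862.
A − B = 16796 − 4862 = 11934.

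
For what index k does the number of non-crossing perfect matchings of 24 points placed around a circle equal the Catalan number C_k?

Non-crossing perfect matchings of 2n points on a circle are counted by C_n; with 24 points, n = 12.

12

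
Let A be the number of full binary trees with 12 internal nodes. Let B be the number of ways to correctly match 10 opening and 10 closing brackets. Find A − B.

The number of full binary trees on 12 internal nodes is the Catalan number C_12. So A = C_12 = 208012.
Balanced strings of n pairs of brackets are counted by C_n; here n = 10. So B = C_10 = 16796.
A − B = 208012 − 16796 = 191216.

191216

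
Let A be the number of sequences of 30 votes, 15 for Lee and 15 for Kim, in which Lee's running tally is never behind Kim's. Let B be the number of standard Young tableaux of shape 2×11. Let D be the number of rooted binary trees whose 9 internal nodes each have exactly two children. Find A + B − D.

Ballot sequences with n votes each where one side never trails are Dyck words, counted by C_n; here n = 15. So A = C_15 = 9694845.
By the hook-length formula (or a Dyck-path bijection), SYT of shape 2×11 number C_11. So B = C_11 = 58786.
Full binary trees with n internal nodes are counted by C_n; here n = 9. So D = C_9 = 4862.
A + B − D = 9694845 + 58786 − 4862 = 9748769.

9748769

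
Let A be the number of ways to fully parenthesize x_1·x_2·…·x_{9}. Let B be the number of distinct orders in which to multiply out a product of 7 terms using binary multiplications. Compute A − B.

1298

Bracketing 9 factors into binary products is counted by C_{9−1} = C_8. So A = C_8 = 1430.
Parenthesizations of m factors correspond to full binary trees with m leaves, counted by C_{m−1}; m = 7 gives C_6. So B = C_6 = 132.
A − B = 1430 − 132 = 1298.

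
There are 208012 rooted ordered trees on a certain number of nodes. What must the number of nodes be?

Rooted ordered trees on m nodes are counted by C_{m−1}, and C_12 = 208012.
So the index is 12, and the number of nodes is 12 + 1 = 13.

13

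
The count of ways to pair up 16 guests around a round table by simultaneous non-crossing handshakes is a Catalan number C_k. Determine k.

8

With 16 = 2·8 people, non-crossing handshake pairings are non-crossing perfect matchings on a circle, counted by C_8.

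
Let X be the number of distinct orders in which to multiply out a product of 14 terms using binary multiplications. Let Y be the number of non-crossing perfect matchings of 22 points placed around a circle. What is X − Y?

Ways to associate a product of 14 factors correspond to binary trees on 14 leaves, so the count is C_13. So X = C_13 = 742900.
Pairing 22 circle points by 11 non-crossing chords gives C_11 matchings. So Y = C_11 = 58786.
X − Y = 742900 − 58786 = 684114.

684114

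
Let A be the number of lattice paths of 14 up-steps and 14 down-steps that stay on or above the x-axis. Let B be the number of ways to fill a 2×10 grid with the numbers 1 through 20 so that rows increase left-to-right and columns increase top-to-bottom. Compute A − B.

2657644

Paths of 14 up- and 14 down-steps that never dip below the axis are Dyck paths; their count is C_14. So A = C_14 = 2674440.
By the hook-length formula (or a Dyck-path bijection), SYT of shape 2×10 number C_10. So B = C_10 = 16796.
A − B = 2674440 − 16796 = 2657644.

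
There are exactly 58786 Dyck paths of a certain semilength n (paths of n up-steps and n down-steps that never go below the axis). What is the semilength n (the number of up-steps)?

Dyck paths of semilength n are counted by C_n; 58786 = C_11.

11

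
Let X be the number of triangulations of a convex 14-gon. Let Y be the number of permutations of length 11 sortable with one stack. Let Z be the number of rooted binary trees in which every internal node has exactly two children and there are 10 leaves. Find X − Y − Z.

A convex 14-gon is triangulated into 12 triangles, and the number of such triangulations is the Catalan number C_{14−2} = C_12. So X = C_12 = 208012.
Stack-sortable permutations are exactly the 231-avoiding ones, counted by C_n; here n = 11. So Y = C_11 = 58786.
A full binary tree with L leaves has L−1 internal nodes and is counted by C_{L−1}; L = 10 gives C_9. So Z = C_9 = 4862.
X − Y − Z = 208012 − 58786 − 4862 = 144364.

144364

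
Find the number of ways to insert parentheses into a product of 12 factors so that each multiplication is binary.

Bracketing 12 factors into binary products is counted by C_{12−1} = C_11.
C_11 = 58786.

58786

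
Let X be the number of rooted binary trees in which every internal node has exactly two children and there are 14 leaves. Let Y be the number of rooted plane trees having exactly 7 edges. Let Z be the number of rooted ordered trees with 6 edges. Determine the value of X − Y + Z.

A full binary tree with L leaves has L−1 internal nodes and is counted by C_{L−1}; L = 14 gives C_13. So X = C_13 = 742900.
Rooted ordered trees with n edges are counted by C_n; here n = 7. So Y = C_7 = 429.
Rooted ordered trees with n edges are counted by C_n; here n = 6. So Z = C_6 = 132.
X − Y + Z = 742900 − 429 + 132 = 742603.

742603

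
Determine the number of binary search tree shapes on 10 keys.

16796

Rooted binary trees with 10 nodes (each child slot possibly empty) number C_10.
C_10 = C_9 · 2(2·9+1)/(9+2) = 4862 · 38/11 = 16796.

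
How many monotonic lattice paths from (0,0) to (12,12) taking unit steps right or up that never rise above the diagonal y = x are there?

Sub-diagonal monotone paths from (0,0) to (12,12) biject with Dyck paths of semilength 12, giving C_12.
C_12 = C_11 · 2(2·11+1)/(11+2) = 58786 · 46/13 = 208012.

208012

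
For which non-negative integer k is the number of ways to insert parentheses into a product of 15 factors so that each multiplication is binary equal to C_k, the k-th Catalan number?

14

Ways to associate a product of 15 factors correspond to binary trees on 15 leaves, so the count is C_14.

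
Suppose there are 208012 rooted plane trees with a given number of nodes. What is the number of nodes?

Rooted ordered trees on m nodes are counted by C_{m−1}; 208012 = C_12.
So the index is 12, and the number of nodes is 12 + 1 = 13.

13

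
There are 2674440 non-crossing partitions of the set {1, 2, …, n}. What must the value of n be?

14

Non-crossing partitions of [n] are counted by C_n, and C_14 = 2674440.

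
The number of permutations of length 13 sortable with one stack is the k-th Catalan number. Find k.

By Knuth's characterisation, the stack-sortable permutations of length 13 are the 231-avoiders, numbering C_13.

13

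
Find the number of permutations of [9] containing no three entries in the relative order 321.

4862

For any fixed pattern of length 3, the pattern-avoiding permutations of [9] number C_9.
C_9 = 4862.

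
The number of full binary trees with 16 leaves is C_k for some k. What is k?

Full binary trees with 16 leaves have 16−1 = 15 internal nodes, so there are C_15 of them.

15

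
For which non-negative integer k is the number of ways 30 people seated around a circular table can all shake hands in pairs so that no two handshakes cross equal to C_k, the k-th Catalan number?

15

With 30 = 2·15 people, non-crossing handshake pairings are non-crossing perfect matchings on a circle, counted by C_15.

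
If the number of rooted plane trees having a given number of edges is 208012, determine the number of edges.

Rooted ordered trees with n edges are counted by C_n; 208012 = C_12.

12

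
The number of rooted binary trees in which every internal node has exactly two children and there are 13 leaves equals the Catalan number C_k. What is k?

Full binary trees with 13 leaves have 13−1 = 12 internal nodes, so there are C_12 of them.

12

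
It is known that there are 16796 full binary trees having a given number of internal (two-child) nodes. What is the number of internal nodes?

Full binary trees with n internal nodes are counted by C_n; 16796 = C_10.

10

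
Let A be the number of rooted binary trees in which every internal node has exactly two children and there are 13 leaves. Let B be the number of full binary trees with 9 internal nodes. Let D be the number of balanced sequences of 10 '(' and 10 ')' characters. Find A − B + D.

219946

Full binary trees with 13 leaves have 13−1 = 12 internal nodes, so there are C_12 of them. So A = C_12 = 208012.
The number of full binary trees on 9 internal nodes is the Catalan number C_9. So B = C_9 = 4862.
A balanced arrangement of 10 bracket pairs is a Dyck word of semilength 10, so the count is C_10. So D = C_10 = 16796.
A − B + D = 208012 − 4862 + 16796 = 219946.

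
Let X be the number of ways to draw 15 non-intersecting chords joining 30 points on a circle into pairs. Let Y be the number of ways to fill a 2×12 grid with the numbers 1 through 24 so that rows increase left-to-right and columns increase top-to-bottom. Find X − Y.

Pairing 30 circle points by 15 non-crossing chords gives C_15 matchings. So X = C_15 = 9694845.
Standard Young tableaux of shape 2×n are counted by C_n; here n = 12. So Y = C_12 = 208012.
X − Y = 9694845 − 208012 = 9486833.

9486833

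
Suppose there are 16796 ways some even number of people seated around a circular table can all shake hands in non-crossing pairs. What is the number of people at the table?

20

Non-crossing handshake pairings of 2n people are counted by C_n. The Catalan number equal to 16796 is C_10.
So n = 10, and there are 2n = 20 people.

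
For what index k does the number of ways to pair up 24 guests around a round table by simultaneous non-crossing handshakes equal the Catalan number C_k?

12

Non-crossing handshake pairings of 2n people are counted by C_n; 24 people gives n = 12.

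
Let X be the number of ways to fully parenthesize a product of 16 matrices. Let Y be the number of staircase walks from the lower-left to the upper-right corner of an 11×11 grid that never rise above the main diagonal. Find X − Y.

9636059

Bracketing 16 factors into binary products is counted by C_{16−1} = C_15. So X = C_15 = 9694845.
Sub-diagonal monotone paths from (0,0) to (11,11) biject with Dyck paths of semilength 11, giving C_11. So Y = C_11 = 58786.
X − Y = 9694845 − 58786 = 9636059.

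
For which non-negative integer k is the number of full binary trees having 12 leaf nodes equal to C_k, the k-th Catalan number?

11

A full binary tree with L leaves has L−1 internal nodes and is counted by C_{L−1}; L = 12 gives C_11.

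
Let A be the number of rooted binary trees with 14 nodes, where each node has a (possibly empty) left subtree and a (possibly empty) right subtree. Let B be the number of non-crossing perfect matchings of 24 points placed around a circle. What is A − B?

2466428

Rooted binary trees with 14 nodes (each child slot possibly empty) number C_14. So A = C_14 = 2674440.
Non-crossing perfect matchings of 2n points on a circle are counted by C_n; with 24 points, n = 12. So B = C_12 = 208012.
A − B = 2674440 − 208012 = 2466428.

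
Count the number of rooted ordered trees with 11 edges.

58786

Rooted ordered trees with n edges are counted by C_n; here n = 11.
C_11 = C_10 · 2(2·10+1)/(10+2) = 16796 · 42/12 = 58786.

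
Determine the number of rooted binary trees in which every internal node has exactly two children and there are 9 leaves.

Full binary trees with 9 leaves have 9−1 = 8 internal nodes, so there are C_8 of them.
C_8 = C_7 · 2(2·7+1)/(7+2) = 429 · 30/9 = 1430.

1430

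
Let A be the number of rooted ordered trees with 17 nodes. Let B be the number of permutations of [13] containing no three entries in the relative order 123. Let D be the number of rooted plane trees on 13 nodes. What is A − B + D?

A rooted plane tree on 17 nodes has 16 edges, and such trees are counted by C_16. So A = C_16 = 35357670.
Permutations of [n] avoiding any single length-3 pattern are counted by C_n; here n = 13. So B = C_13 = 742900.
Rooted ordered (plane) trees on m nodes have m−1 edges and are counted by C_{m−1}; m = 13 gives C_12. So D = C_12 = 208012.
A − B + D = 35357670 − 742900 + 208012 = 34822782.

34822782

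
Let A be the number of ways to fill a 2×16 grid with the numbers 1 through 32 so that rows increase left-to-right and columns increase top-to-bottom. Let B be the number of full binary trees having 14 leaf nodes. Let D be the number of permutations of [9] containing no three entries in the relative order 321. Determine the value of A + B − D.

Standard Young tableaux of shape 2×n are counted by C_n; here n = 16. So A = C_16 = 35357670.
A full binary tree with L leaves has L−1 internal nodes and is counted by C_{L−1}; L = 14 gives C_13. So B = C_13 = 742900.
Permutations of [n] avoiding any single length-3 pattern are counted by C_n; here n = 9. So D = C_9 = 4862.
A + B − D = 35357670 + 742900 − 4862 = 36095708.

36095708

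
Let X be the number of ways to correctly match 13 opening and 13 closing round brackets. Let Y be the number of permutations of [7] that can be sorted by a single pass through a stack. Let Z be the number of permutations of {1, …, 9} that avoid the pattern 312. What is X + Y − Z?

738467

With 13 pairs the number of balanced bracket strings is the Catalan number C_13. So X = C_13 = 742900.
Stack-sortable permutations are exactly the 231-avoiding ones, counted by C_n; here n = 7. So Y = C_7 = 429.
Permutations of [n] avoiding any single length-3 pattern are counted by C_n; here n = 9. So Z = C_9 = 4862.
X + Y − Z = 742900 + 429 − 4862 = 738467.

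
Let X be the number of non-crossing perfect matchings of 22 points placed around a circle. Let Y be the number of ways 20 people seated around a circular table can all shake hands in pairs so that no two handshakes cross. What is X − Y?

41990

Pairing 22 circle points by 11 non-crossing chords gives C_11 matchings. So X = C_11 = 58786.
Non-crossing handshake pairings of 2n people are counted by C_n; 20 people gives n = 10. So Y = C_10 = 16796.
X − Y = 58786 − 16796 = 41990.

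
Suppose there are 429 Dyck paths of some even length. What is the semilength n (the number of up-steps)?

Dyck paths of semilength n are counted by C_n. The Catalan number equal to 429 is C_7.

7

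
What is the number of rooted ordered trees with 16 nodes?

9694845

Rooted ordered (plane) trees on m nodes have m−1 edges and are counted by C_{m−1}; m = 16 gives C_15.
C_15 = C(30,15)/16 = 155117520/16 = 9694845.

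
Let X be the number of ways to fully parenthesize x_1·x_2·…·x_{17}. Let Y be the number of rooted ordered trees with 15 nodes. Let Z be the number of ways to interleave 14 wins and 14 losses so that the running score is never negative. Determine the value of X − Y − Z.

30008790

Parenthesizations of m factors correspond to full binary trees with m leaves, counted by C_{m−1}; m = 17 gives C_16. So X = C_16 = 35357670.
A rooted plane tree on 15 nodes has 14 edges, and such trees are counted by C_14. So Y = C_14 = 2674440.
Reading a vote for the leader as '(' and for the other as ')' turns such a sequence into a balanced string of 14 pairs, so the count is C_14. So Z = C_14 = 2674440.
X − Y − Z = 35357670 − 2674440 − 2674440 = 30008790.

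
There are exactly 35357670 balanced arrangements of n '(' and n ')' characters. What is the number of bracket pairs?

Balanced strings of n bracket-pairs are counted by C_n. The Catalan number equal to 35357670 is C_16.

16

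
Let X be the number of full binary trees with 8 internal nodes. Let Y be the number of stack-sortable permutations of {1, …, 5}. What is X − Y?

Full binary trees with n internal nodes are counted by C_n; here n = 8. So X = C_8 = 1430.
Stack-sortable permutations are exactly the 231-avoiding ones, counted by C_n; here n = 5. So Y = C_5 = 42.
X − Y = 1430 − 42 = 1388.

1388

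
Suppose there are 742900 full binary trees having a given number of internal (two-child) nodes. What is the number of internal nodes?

Full binary trees with n internal nodes are counted by C_n. Since C_13 = 742900, the index is 13.

13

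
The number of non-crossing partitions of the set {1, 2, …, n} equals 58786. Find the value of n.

Non-crossing partitions of [n] are counted by C_n; 58786 = C_11.

11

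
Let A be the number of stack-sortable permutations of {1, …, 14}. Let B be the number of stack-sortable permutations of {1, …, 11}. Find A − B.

By Knuth's characterisation, the stack-sortable permutations of length 14 are the 231-avoiders, numbering C_14. So A = C_14 = 2674440.
By Knuth's characterisation, the stack-sortable permutations of length 11 are the 231-avoiders, numbering C_11. So B = C_11 = 58786.
A − B = 2674440 − 58786 = 2615654.

2615654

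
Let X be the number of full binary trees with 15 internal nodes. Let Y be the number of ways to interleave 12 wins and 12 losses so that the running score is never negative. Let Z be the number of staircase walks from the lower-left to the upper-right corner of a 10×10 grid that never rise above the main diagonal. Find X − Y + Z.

Full binary trees with n internal nodes are counted by C_n; here n = 15. So X = C_15 = 9694845.
Ballot sequences with n votes each where one side never trails are Dyck words, counted by C_n; here n = 12. So Y = C_12 = 208012.
Sub-diagonal monotone paths from (0,0) to (10,10) biject with Dyck paths of semilength 10, giving C_10. So Z = C_10 = 16796.
X − Y + Z = 9694845 − 208012 + 16796 = 9503629.

9503629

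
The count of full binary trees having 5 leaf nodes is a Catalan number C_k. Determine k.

4

Full binary trees with 5 leaves have 5−1 = 4 internal nodes, so there are C_4 of them.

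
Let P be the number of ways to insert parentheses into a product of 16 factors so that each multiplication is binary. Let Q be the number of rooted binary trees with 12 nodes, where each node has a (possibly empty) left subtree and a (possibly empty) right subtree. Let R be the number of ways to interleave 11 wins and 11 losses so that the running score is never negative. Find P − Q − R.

9428047

Bracketing 16 factors into binary products is counted by C_{16−1} = C_15. So P = C_15 = 9694845.
Binary trees (left/right distinguished) on n nodes are counted by C_n; here n = 12. So Q = C_12 = 208012.
Reading a vote for the leader as '(' and for the other as ')' turns such a sequence into a balanced string of 11 pairs, so the count is C_11. So R = C_11 = 58786.
P − Q − R = 9694845 − 208012 − 58786 = 9428047.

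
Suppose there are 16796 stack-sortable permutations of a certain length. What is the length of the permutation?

Stack-sortable permutations of [n] are counted by C_n; 16796 = C_10.

10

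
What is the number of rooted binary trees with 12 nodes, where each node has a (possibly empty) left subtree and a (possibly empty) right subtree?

208012

Rooted binary trees with 12 nodes (each child slot possibly empty) number C_12.
C_12 = C(24,12)/13 = 2704156/13 = 208012.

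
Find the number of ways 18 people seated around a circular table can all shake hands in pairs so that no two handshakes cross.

With 18 = 2·9 people, non-crossing handshake pairings are non-crossing perfect matchings on a circle, counted by C_9.
C_9 = C_8 · 2(2·8+1)/(8+2) = 1430 · 34/10 = 4862.

4862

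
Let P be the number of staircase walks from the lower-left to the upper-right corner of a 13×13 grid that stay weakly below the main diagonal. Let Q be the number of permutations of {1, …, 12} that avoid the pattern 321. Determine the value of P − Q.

Sub-diagonal monotone paths from (0,0) to (13,13) biject with Dyck paths of semilength 13, giving C_13. So P = C_13 = 742900.
For any fixed pattern of length 3, the pattern-avoiding permutations of [12] number C_12. So Q = C_12 = 208012.
P − Q = 742900 − 208012 = 534888.

534888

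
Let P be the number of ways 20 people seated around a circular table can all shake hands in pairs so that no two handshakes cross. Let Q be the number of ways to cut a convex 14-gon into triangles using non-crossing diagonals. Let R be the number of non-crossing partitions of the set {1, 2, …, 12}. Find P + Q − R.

Non-crossing handshake pairings of 2n people are counted by C_n; 20 people gives n = 10. So P = C_10 = 16796.
Triangulations of a convex m-gon are counted by C_{m−2}; with m = 14 this is C_12. So Q = C_12 = 208012.
The non-crossing partitions of [12] form a lattice of size C_12. So R = C_12 = 208012.
P + Q − R = 16796 + 208012 − 208012 = 16796.

16796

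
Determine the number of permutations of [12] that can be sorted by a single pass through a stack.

By Knuth's characterisation, the stack-sortable permutations of length 12 are the 231-avoiders, numbering C_12.
C_12 = C(24,12)/13 = 2704156/13 = 208012.

208012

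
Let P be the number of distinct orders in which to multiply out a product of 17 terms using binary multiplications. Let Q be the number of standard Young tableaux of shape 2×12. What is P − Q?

Bracketing 17 factors into binary products is counted by C_{17−1} = C_16. So P = C_16 = 35357670.
Standard Young tableaux of shape 2×n are counted by C_n; here n = 12. So Q = C_12 = 208012.
P − Q = 35357670 − 208012 = 35149658.

35149658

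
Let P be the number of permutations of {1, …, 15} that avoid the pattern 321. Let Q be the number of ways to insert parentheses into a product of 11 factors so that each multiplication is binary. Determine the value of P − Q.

For any fixed pattern of length 3, the pattern-avoiding permutations of [15] number C_15. So P = C_15 = 9694845.
Parenthesizations of m factors correspond to full binary trees with m leaves, counted by C_{m−1}; m = 11 gives C_10. So Q = C_10 = 16796.
P − Q = 9694845 − 16796 = 9678049.

9678049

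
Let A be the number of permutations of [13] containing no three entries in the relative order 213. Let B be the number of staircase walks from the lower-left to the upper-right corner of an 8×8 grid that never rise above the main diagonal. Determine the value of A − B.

741470

For any fixed pattern of length 3, the pattern-avoiding permutations of [13] number C_13. So A = C_13 = 742900.
Monotone paths in an n×n grid that stay weakly below the diagonal are counted by C_n; here n = 8. So B = C_8 = 1430.
A − B = 742900 − 1430 = 741470.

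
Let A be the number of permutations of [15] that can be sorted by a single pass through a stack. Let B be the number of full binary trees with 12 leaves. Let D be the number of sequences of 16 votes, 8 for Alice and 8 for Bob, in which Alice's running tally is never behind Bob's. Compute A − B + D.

By Knuth's characterisation, the stack-sortable permutations of length 15 are the 231-avoiders, numbering C_15. So A = C_15 = 9694845.
Full binary trees with 12 leaves have 12−1 = 11 internal nodes, so there are C_11 of them. So B = C_11 = 58786.
Ballot sequences with n votes each where one side never trails are Dyck words, counted by C_n; here n = 8. So D = C_8 = 1430.
A − B + D = 9694845 − 58786 + 1430 = 9637489.

9637489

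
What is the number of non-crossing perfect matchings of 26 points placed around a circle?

Non-crossing perfect matchings of 2n points on a circle are counted by C_n; with 26 points, n = 13.
C_13 = C_12 · 2(2·12+1)/(12+2) = 208012 · 50/14 = 742900.

742900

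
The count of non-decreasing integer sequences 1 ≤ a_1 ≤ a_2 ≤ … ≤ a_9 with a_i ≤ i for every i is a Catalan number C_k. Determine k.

9

Weakly increasing sequences with a_i ≤ i biject with Dyck paths of semilength 9, so there are C_9.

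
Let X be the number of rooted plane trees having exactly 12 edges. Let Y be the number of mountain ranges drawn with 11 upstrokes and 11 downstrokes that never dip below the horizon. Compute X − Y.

149226

Rooted ordered trees with n edges are counted by C_n; here n = 12. So X = C_12 = 208012.
Dyck paths of semilength n (length 2n) are counted by C_n; here n = 11. So Y = C_11 = 58786.
X − Y = 208012 − 58786 = 149226.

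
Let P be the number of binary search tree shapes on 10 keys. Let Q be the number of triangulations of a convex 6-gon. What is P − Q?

16782

Rooted binary trees with 10 nodes (each child slot possibly empty) number C_10. So P = C_10 = 16796.
A convex 6-gon is triangulated into 4 triangles, and the number of such triangulations is the Catalan number C_{6−2} = C_4. So Q = C_4 = 14.
P − Q = 16796 − 14 = 16782.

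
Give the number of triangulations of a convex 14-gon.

Triangulations of a convex m-gon are counted by C_{m−2}; with m = 14 this is C_12.
C_12 = 208012.

208012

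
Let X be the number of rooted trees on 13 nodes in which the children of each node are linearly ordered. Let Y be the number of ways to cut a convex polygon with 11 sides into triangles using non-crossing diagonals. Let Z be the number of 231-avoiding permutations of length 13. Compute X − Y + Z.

Rooted ordered (plane) trees on m nodes have m−1 edges and are counted by C_{m−1}; m = 13 gives C_12. So X = C_12 = 208012.
A convex 11-gon is triangulated into 9 triangles, and the number of such triangulations is the Catalan number C_{11−2} = C_9. So Y = C_9 = 4862.
For any fixed pattern of length 3, the pattern-avoiding permutations of [13] number C_13. So Z = C_13 = 742900.
X − Y + Z = 208012 − 4862 + 742900 = 946050.

946050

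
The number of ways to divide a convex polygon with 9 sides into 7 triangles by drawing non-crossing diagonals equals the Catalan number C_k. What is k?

7

A convex 9-gon is triangulated into 7 triangles, and the number of such triangulations is the Catalan number C_{9−2} = C_7.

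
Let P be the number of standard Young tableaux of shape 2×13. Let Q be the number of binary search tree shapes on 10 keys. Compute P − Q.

By the hook-length formula (or a Dyck-path bijection), SYT of shape 2×13 number C_13. So P = C_13 = 742900.
There are C_n binary search tree shapes on n keys; with n = 10 that is C_10. So Q = C_10 = 16796.
P − Q = 742900 − 16796 = 726104.

726104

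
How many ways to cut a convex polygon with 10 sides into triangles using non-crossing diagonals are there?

A convex 10-gon is triangulated into 8 triangles, and the number of such triangulations is the Catalan number C_{10−2} = C_8.
C_8 = C_7 · 2(2·7+1)/(7+2) = 429 · 30/9 = 1430.

1430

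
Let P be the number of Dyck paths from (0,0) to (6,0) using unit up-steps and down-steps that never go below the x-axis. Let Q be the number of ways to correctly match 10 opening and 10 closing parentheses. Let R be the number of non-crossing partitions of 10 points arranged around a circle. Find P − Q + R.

5

Dyck paths of semilength n (length 2n) are counted by C_n; here n = 3. So P = C_3 = 5.
A balanced arrangement of 10 bracket pairs is a Dyck word of semilength 10, so the count is C_10. So Q = C_10 = 16796.
The non-crossing partitions of [10] form a lattice of size C_10. So R = C_10 = 16796.
P − Q + R = 5 − 16796 + 16796 = 5.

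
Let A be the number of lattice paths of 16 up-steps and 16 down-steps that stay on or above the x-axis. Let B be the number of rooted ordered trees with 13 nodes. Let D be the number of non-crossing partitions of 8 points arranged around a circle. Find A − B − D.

35148228

Dyck paths of semilength n (length 2n) are counted by C_n; here n = 16. So A = C_16 = 35357670.
A rooted plane tree on 13 nodes has 12 edges, and such trees are counted by C_12. So B = C_12 = 208012.
The non-crossing partitions of [8] form a lattice of size C_8. So D = C_8 = 1430.
A − B − D = 35357670 − 208012 − 1430 = 35148228.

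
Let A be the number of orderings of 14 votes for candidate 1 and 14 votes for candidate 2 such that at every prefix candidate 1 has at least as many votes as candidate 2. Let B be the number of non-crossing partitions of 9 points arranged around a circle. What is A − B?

2669578

Reading a vote for the leader as '(' and for the other as ')' turns such a sequence into a balanced string of 14 pairs, so the count is C_14. So A = C_14 = 2674440.
The non-crossing partitions of [9] form a lattice of size C_9. So B = C_9 = 4862.
A − B = 2674440 − 4862 = 2669578.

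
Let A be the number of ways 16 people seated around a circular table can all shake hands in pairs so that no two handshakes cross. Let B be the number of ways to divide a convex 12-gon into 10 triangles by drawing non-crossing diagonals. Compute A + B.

Non-crossing handshake pairings of 2n people are counted by C_n; 16 people gives n = 8. So A = C_8 = 1430.
The number of triangulations of a 12-gon is the Catalan number C_10 (index = sides − 2). So B = C_10 = 16796.
A + B = 1430 + 16796 = 18226.

18226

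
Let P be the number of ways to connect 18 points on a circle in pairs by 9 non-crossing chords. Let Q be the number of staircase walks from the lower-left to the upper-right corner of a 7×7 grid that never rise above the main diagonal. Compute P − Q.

4433

Non-crossing perfect matchings of 2n points on a circle are counted by C_n; with 18 points, n = 9. So P = C_9 = 4862.
Sub-diagonal monotone paths from (0,0) to (7,7) biject with Dyck paths of semilength 7, giving C_7. So Q = C_7 = 429.
P − Q = 4862 − 429 = 4433.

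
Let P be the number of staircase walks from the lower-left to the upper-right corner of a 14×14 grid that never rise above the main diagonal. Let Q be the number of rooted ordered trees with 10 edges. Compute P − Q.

2657644

Monotone paths in an n×n grid that stay weakly below the diagonal are counted by C_n; here n = 14. So P = C_14 = 2674440.
Rooted ordered trees with n edges are counted by C_n; here n = 10. So Q = C_10 = 16796.
P − Q = 2674440 − 16796 = 2657644.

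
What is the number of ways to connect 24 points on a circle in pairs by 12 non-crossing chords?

208012

Pairing 24 circle points by 12 non-crossing chords gives C_12 matchings.
C_12 = C_11 · 2(2·11+1)/(11+2) = 58786 · 46/13 = 208012.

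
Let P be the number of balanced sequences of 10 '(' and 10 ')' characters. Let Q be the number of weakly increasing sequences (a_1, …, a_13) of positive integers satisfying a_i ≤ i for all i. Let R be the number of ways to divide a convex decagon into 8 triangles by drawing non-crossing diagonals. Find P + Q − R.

758266

Balanced strings of n pairs of brackets are counted by C_n; here n = 10. So P = C_10 = 16796.
Such sub-staircase sequences of length n are counted by C_n; here n = 13. So Q = C_13 = 742900.
The number of triangulations of a 10-gon is the Catalan number C_8 (index = sides − 2). So R = C_8 = 1430.
P + Q − R = 16796 + 742900 − 1430 = 758266.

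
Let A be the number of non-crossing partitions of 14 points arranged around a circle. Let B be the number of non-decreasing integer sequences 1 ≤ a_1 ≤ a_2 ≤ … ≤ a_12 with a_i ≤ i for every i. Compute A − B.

2466428

Non-crossing partitions of an n-element set are counted by C_n; here n = 14. So A = C_14 = 2674440.
Such sub-staircase sequences of length n are counted by C_n; here n = 12. So B = C_12 = 208012.
A − B = 2674440 − 208012 = 2466428.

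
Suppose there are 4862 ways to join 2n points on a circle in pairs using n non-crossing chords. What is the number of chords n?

9

Non-crossing pairings of 2n points on a circle are counted by C_n. Since C_9 = 4862, the index is 9.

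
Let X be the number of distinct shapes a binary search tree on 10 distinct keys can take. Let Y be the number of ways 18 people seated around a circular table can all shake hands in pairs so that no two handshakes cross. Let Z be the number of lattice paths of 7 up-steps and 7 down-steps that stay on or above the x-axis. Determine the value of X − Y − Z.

11505

There are C_n binary search tree shapes on n keys; with n = 10 that is C_10. So X = C_10 = 16796.
With 18 = 2·9 people, non-crossing handshake pairings are non-crossing perfect matchings on a circle, counted by C_9. So Y = C_9 = 4862.
A Dyck path with 7 up-steps and 7 down-steps has semilength 7, so there are C_7 of them. So Z = C_7 = 429.
X − Y − Z = 16796 − 4862 − 429 = 11505.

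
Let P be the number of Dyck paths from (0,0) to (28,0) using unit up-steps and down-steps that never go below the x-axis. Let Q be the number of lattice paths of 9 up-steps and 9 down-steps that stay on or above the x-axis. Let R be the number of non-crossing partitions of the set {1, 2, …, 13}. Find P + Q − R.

A Dyck path with 14 up-steps and 14 down-steps has semilength 14, so there are C_14 of them. So P = C_14 = 2674440.
A Dyck path with 9 up-steps and 9 down-steps has semilength 9, so there are C_9 of them. So Q = C_9 = 4862.
Non-crossing partitions of an n-element set are counted by C_n; here n = 13. So R = C_13 = 742900.
P + Q − R = 2674440 + 4862 − 742900 = 1936402.

1936402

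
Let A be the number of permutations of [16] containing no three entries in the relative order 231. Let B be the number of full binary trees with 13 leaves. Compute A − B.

Permutations of [n] avoiding any single length-3 pattern are counted by C_n; here n = 16. So A = C_16 = 35357670.
Full binary trees with 13 leaves have 13−1 = 12 internal nodes, so there are C_12 of them. So B = C_12 = 208012.
A − B = 35357670 − 208012 = 35149658.

35149658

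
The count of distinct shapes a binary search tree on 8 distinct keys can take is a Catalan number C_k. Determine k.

8

Rooted binary trees with 8 nodes (each child slot possibly empty) number C_8.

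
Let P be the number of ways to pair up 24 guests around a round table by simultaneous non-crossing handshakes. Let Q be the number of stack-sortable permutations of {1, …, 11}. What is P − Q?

Non-crossing handshake pairings of 2n people are counted by C_n; 24 people gives n = 12. So P = C_12 = 208012.
Stack-sortable permutations are exactly the 231-avoiding ones, counted by C_n; here n = 11. So Q = C_11 = 58786.
P − Q = 208012 − 58786 = 149226.

149226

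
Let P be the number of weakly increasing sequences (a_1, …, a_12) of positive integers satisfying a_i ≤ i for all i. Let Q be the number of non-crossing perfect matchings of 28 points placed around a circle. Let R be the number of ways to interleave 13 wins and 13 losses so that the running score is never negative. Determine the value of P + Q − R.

2139552

Weakly increasing sequences with a_i ≤ i biject with Dyck paths of semilength 12, so there are C_12. So P = C_12 = 208012.
Pairing 28 circle points by 14 non-crossing chords gives C_14 matchings. So Q = C_14 = 2674440.
Reading a vote for the leader as '(' and for the other as ')' turns such a sequence into a balanced string of 13 pairs, so the count is C_13. So R = C_13 = 742900.
P + Q − R = 208012 + 2674440 − 742900 = 2139552.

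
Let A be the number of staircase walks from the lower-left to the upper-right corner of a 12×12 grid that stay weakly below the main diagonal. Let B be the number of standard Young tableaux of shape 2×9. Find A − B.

203150

Sub-diagonal monotone paths from (0,0) to (12,12) biject with Dyck paths of semilength 12, giving C_12. So A = C_12 = 208012.
By the hook-length formula (or a Dyck-path bijection), SYT of shape 2×9 number C_9. So B = C_9 = 4862.
A − B = 208012 − 4862 = 203150.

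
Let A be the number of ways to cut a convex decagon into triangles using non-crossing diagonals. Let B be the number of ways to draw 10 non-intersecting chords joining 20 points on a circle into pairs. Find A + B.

The number of triangulations of a 10-gon is the Catalan number C_8 (index = sides − 2). So A = C_8 = 1430.
Pairing 20 circle points by 10 non-crossing chords gives C_10 matchings. So B = C_10 = 16796.
A + B = 1430 + 16796 = 18226.

18226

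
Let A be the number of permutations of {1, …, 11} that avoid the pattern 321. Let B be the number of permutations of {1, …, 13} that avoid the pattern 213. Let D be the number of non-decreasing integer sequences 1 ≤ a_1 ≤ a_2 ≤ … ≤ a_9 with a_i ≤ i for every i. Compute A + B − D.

796824

For any fixed pattern of length 3, the pattern-avoiding permutations of [11] number C_11. So A = C_11 = 58786.
For any fixed pattern of length 3, the pattern-avoiding permutations of [13] number C_13. So B = C_13 = 742900.
Weakly increasing sequences with a_i ≤ i biject with Dyck paths of semilength 9, so there are C_9. So D = C_9 = 4862.
A + B − D = 58786 + 742900 − 4862 = 796824.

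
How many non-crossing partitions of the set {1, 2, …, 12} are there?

208012

Non-crossing partitions of an n-element set are counted by C_n; here n = 12.
C_12 = 208012.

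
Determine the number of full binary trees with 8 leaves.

Full binary trees with 8 leaves have 8−1 = 7 internal nodes, so there are C_7 of them.
C_7 = C(14,7)/8 = 3432/8 = 429.

429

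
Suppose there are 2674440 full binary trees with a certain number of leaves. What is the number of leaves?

Full binary trees with L leaves are counted by C_{L−1}. The Catalan number equal to 2674440 is C_14.
So the index is 14, and the number of leaves is 14 + 1 = 15.

15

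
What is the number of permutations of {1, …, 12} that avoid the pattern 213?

For any fixed pattern of length 3, the pattern-avoiding permutations of [12] number C_12.
C_12 = 208012.

208012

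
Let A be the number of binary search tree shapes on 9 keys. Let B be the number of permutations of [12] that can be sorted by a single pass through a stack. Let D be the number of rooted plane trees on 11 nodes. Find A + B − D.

Binary trees (left/right distinguished) on n nodes are counted by C_n; here n = 9. So A = C_9 = 4862.
Stack-sortable permutations are exactly the 231-avoiding ones, counted by C_n; here n = 12. So B = C_12 = 208012.
Rooted ordered (plane) trees on m nodes have m−1 edges and are counted by C_{m−1}; m = 11 gives C_10. So D = C_10 = 16796.
A + B − D = 4862 + 208012 − 16796 = 196078.

196078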